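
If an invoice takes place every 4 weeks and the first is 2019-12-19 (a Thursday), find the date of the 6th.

2020-05-07

The 6th occurrence is 5 intervals after the first: 5 × 28 = 140 days after 2019-12-19.
December has 31 days — 12 days to the end of December leaves 128.
January has 31 days (97 left).
February has 29 days (68 left).
March has 31 days (37 left).
April has 30 days (7 left).
7 days into May → 2020-05-07.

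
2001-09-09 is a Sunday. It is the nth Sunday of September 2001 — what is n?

2nd

Day 9 falls in week ⌈9/7⌉ of the month.
Days 1–7 hold the 1st Sunday, 8–14 the 2nd, 15–21 the 3rd, 22–28 the 4th, 29–31 the 5th.
9 is in the range for the 2nd.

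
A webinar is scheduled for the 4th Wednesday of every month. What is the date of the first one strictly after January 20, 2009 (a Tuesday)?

January 2009 starts on a Thursday; its first Wednesday is the 7th, so the 4th Wednesday is the 28th — January 28, 2009.
January 28, 2009 is after January 20, 2009, so that is the next one.

January 28, 2009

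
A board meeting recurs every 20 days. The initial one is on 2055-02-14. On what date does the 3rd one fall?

The 3rd occurrence is 2 intervals after the first: 2 × 20 = 40 days after 2055-02-14.
February has 28 days — 14 days to the end of February leaves 26.
26 days into March → 2055-03-26.

2055-03-26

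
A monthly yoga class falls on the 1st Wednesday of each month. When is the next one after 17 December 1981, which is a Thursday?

December 1981 starts on a Tuesday, so its 1st Wednesday is 2 December 1981 (1 day in).
That is not after 17 December 1981, so look at January 1982.
January 1982 starts on a Friday, so its 1st Wednesday is 6 January 1982 (5 days in).

6 January 1982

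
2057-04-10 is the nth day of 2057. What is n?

100

Days in months before April: 31 + 28 + 31 = 90.
Plus 10 days into April → day 100.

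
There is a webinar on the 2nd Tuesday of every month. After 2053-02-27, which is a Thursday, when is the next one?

February 2053 starts on a Saturday; its first Tuesday is the 4th, so the 2nd Tuesday is the 11th — 2053-02-11.
That is not after 2053-02-27, so look at March 2053.
March 2053 starts on a Saturday; its first Tuesday is the 4th, so the 2nd Tuesday is the 11th — 2053-03-11.

2053-03-11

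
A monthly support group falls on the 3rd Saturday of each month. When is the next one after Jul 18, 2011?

Aug 20, 2011

Jul 2011 starts on a Friday; its first Saturday is the 2nd, so the 3rd Saturday is the 16th — Jul 16, 2011.
That is not after Jul 18, 2011, so look at Aug 2011.
Aug 2011 starts on a Monday; its first Saturday is the 6th, so the 3rd Saturday is the 20th — Aug 20, 2011.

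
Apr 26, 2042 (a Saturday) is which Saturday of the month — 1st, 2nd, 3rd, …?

Day 26 falls in week ⌈26/7⌉ of the month.
Days 1–7 hold the 1st Saturday, 8–14 the 2nd, 15–21 the 3rd, 22–28 the 4th, 29–31 the 5th.
26 is in the range for the 4th.

4th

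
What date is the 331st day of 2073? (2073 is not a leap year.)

2073-11-27

January has 31 days (331 − 31 = 300 remain).
February has 28 days (300 − 28 = 272 remain).
March has 31 days (272 − 31 = 241 remain).
April has 30 days (241 − 30 = 211 remain).
May has 31 days (211 − 31 = 180 remain).
June has 30 days (180 − 30 = 150 remain).
July has 31 days (150 − 31 = 119 remain).
August has 31 days (119 − 31 = 88 remain).
September has 30 days (88 − 30 = 58 remain).
October has 31 days (58 − 31 = 27 remain).
27 into November → November 27.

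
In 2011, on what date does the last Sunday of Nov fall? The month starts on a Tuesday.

Nov 2011 begins on a Tuesday, so the first Sunday is Nov 6 (5 days later).
Nov 2011 has 30 days. Adding weeks: 6, 13, 20, 27 — the last one ≤ 30 is the 27th.

Nov 27, 2011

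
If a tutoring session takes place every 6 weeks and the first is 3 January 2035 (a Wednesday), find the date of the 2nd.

The 2nd occurrence is 1 interval after the first: 1 × 42 = 42 days after 3 January 2035.
January has 31 days — 28 days to the end of January leaves 14.
14 days into February → 14 February 2035.

14 February 2035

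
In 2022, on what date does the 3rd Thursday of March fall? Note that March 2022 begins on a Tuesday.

March 17, 2022

March 2022 begins on a Tuesday, so the first Thursday is March 3 (2 days later).
The 3rd Thursday is 2 weeks later: 3 + 14 = 17.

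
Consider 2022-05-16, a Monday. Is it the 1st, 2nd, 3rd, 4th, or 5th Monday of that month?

3rd

Day 16 falls in week ⌈16/7⌉ of the month.
Days 1–7 hold the 1st Monday, 8–14 the 2nd, 15–21 the 3rd, 22–28 the 4th, 29–31 the 5th.
16 is in the range for the 3rd.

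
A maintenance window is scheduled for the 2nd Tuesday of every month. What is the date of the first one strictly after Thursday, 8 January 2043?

January 2043 starts on a Thursday; its first Tuesday is the 6th, so the 2nd Tuesday is the 13th — 13 January 2043.
13 January 2043 is after 8 January 2043, so that is the next one.

13 January 2043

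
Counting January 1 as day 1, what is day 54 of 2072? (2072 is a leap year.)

Jan has 31 days (54 − 31 = 23 remain).
23 into Feb → Feb 23.

Feb 23, 2072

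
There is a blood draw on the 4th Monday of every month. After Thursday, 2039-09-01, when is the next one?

September 2039 starts on a Thursday; its first Monday is the 5th, so the 4th Monday is the 26th — 2039-09-26.
2039-09-26 is after 2039-09-01, so that is the next one.

2039-09-26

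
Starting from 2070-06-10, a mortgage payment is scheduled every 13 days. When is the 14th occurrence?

2070-11-26

The 14th occurrence is 13 intervals after the first: 13 × 13 = 169 days after 2070-06-10.
June has 30 days — 20 days to the end of June leaves 149.
July has 31 days (118 left).
August has 31 days (87 left).
September has 30 days (57 left).
October has 31 days (26 left).
26 days into November → 2070-11-26.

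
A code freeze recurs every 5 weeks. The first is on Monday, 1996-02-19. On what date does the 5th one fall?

The 5th occurrence is 4 intervals after the first: 4 × 35 = 140 days after 1996-02-19.
February has 29 days — 10 days to the end of February leaves 130.
March has 31 days (99 left).
April has 30 days (69 left).
May has 31 days (38 left).
June has 30 days (8 left).
8 days into July → 1996-07-08.

1996-07-08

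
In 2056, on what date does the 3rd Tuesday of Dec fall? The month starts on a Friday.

Dec 2056 begins on a Friday, so the first Tuesday is Dec 5 (4 days later).
The 3rd Tuesday is 2 weeks later: 5 + 14 = 19.

Dec 19, 2056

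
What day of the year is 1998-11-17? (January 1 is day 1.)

Days in months before November: 31 + 28 + 31 + 30 + 31 + 30 + 31 + 31 + 30 + 31 = 304.
Plus 17 days into November → day 321.

321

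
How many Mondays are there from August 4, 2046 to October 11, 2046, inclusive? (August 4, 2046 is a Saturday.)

10

August 4, 2046 is a Saturday; the first Monday on or after it is August 6, 2046 (2 days later).
From August 6, 2046 to October 11, 2046: 25 + 30 + 11 = 66 days (rest of August, September, October).
66 ÷ 7 = 9 full weeks with remainder 3, so 9 more Mondays after the first → 10.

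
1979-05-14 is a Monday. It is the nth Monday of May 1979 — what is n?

Day 14 falls in week ⌈14/7⌉ of the month.
Days 1–7 hold the 1st Monday, 8–14 the 2nd, 15–21 the 3rd, 22–28 the 4th, 29–31 the 5th.
14 is in the range for the 2nd.

2nd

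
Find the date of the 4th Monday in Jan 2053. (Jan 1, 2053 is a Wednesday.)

Jan 2053 begins on a Wednesday, so the first Monday is Jan 6 (5 days later).
The 4th Monday is 3 weeks later: 6 + 21 = 27.

Jan 27, 2053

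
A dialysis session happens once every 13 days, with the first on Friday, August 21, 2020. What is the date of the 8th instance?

November 20, 2020

The 8th occurrence is 7 intervals after the first: 7 × 13 = 91 days after August 21, 2020.
August has 31 days — 10 days to the end of August leaves 81.
September has 30 days (51 left).
October has 31 days (20 left).
20 days into November → November 20, 2020.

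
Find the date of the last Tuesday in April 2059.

April 2059 begins on a Tuesday, so the first Tuesday is April 1.
April 2059 has 30 days. Adding weeks: 1, 8, 15, 22, 29 — the last one ≤ 30 is the 29th.

April 29, 2059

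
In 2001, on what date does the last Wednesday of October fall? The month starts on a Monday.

October 2001 begins on a Monday, so the first Wednesday is October 3 (2 days later).
October 2001 has 31 days. Adding weeks: 3, 10, 17, 24, 31 — the last one ≤ 31 is the 31st.

October 31, 2001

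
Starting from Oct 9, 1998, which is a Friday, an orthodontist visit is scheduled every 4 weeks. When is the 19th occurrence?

The 19th occurrence is 18 intervals after the first: 18 × 28 = 504 days after Oct 9, 1998.
Oct has 31 days — 22 days to the end of Oct leaves 482.
From end of Oct to end of 1998 is 61 days (421 left).
1999 has 365 days (56 left).
Jan has 31 days (25 left).
25 days into Feb → Feb 25, 2000.

Feb 25, 2000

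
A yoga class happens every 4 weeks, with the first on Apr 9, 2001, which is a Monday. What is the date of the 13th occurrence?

The 13th occurrence is 12 intervals after the first: 12 × 28 = 336 days after Apr 9, 2001.
Apr has 30 days — 21 days to the end of Apr leaves 315.
May has 31 days (284 left).
Jun has 30 days (254 left).
Jul has 31 days (223 left).
Aug has 31 days (192 left).
Sep has 30 days (162 left).
Oct has 31 days (131 left).
Nov has 30 days (101 left).
Dec has 31 days (70 left).
Jan has 31 days (39 left).
Feb has 28 days (11 left).
11 days into Mar → Mar 11, 2002.

Mar 11, 2002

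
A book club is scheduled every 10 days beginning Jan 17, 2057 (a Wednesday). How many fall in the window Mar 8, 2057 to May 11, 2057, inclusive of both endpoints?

Occurrences land 10·i days after Jan 17, 2057 for i = 0, 1, 2, …
Mar 8, 2057 is 50 days after the start; 50 ÷ 10 = 5 remainder 0. First occurrence in the window: #6 on Mar 8, 2057 (5×10 = 50 days in).
May 11, 2057 is 114 days after the start; 114 ÷ 10 = 11 remainder 4. Last occurrence in the window: #12 on May 7, 2057.
Occurrences #6 through #12: 7 in total.

7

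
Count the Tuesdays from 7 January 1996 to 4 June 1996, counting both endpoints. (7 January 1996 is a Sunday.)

22

7 January 1996 is a Sunday; the first Tuesday on or after it is 9 January 1996 (2 days later).
From 9 January 1996 to 4 June 1996: 22 + 29 + 31 + 30 + 31 + 4 = 147 days (rest of January, February, March, April, May, June).
147 ÷ 7 = 21 full weeks with remainder 0, so 21 more Tuesdays after the first → 22.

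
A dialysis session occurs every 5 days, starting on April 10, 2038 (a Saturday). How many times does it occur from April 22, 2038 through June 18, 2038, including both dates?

Occurrences land 5·i days after April 10, 2038 for i = 0, 1, 2, …
April 22, 2038 is 12 days after the start; 12 ÷ 5 = 2 remainder 2; since the remainder is 2, round up to i = 3. First occurrence in the window: #4 on April 25, 2038 (3×5 = 15 days in).
June 18, 2038 is 69 days after the start; 69 ÷ 5 = 13 remainder 4. Last occurrence in the window: #14 on June 14, 2038.
Occurrences #4 through #14: 11 in total.

11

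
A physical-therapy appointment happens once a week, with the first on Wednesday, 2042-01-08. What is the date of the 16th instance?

2042-04-23

The 16th occurrence is 15 intervals after the first: 15 × 7 = 105 days after 2042-01-08.
January has 31 days — 23 days to the end of January leaves 82.
February has 28 days (54 left).
March has 31 days (23 left).
23 days into April → 2042-04-23.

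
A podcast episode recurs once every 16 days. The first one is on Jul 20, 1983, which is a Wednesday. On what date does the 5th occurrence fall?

Sep 22, 1983

The 5th occurrence is 4 intervals after the first: 4 × 16 = 64 days after Jul 20, 1983.
Jul has 31 days — 11 days to the end of Jul leaves 53.
Aug has 31 days (22 left).
22 days into Sep → Sep 22, 1983.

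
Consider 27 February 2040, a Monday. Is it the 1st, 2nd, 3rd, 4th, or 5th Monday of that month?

4th

Day 27 falls in week ⌈27/7⌉ of the month.
Days 1–7 hold the 1st Monday, 8–14 the 2nd, 15–21 the 3rd, 22–28 the 4th, 29–31 the 5th.
27 is in the range for the 4th.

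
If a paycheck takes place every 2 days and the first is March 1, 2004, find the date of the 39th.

May 16, 2004

The 39th occurrence is 38 intervals after the first: 38 × 2 = 76 days after March 1, 2004.
March has 31 days — 30 days to the end of March leaves 46.
April has 30 days (16 left).
16 days into May → May 16, 2004.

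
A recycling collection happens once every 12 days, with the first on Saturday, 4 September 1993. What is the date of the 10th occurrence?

The 10th occurrence is 9 intervals after the first: 9 × 12 = 108 days after 4 September 1993.
September has 30 days — 26 days to the end of September leaves 82.
October has 31 days (51 left).
November has 30 days (21 left).
21 days into December → 21 December 1993.

21 December 1993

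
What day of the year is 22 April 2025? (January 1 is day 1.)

112

Days in months before April: 31 + 28 + 31 = 90.
Plus 22 days into April → day 112.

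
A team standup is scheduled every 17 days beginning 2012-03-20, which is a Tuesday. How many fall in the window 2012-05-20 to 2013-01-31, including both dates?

Occurrences land 17·i days after 2012-03-20 for i = 0, 1, 2, …
2012-05-20 is 61 days after the start; 61 ÷ 17 = 3 remainder 10; since the remainder is 10, round up to i = 4. First occurrence in the window: #5 on 2012-05-27 (4×17 = 68 days in).
2013-01-31 is 317 days after the start; 317 ÷ 17 = 18 remainder 11. Last occurrence in the window: #19 on 2013-01-20.
Occurrences #5 through #19: 15 in total.

15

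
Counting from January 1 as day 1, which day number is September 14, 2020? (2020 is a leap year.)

258

Days in months before September: 31 + 29 + 31 + 30 + 31 + 30 + 31 + 31 = 244.
Plus 14 days into September → day 258.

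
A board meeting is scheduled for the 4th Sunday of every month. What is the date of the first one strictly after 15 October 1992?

25 October 1992

October 1992 starts on a Thursday; its first Sunday is the 4th, so the 4th Sunday is the 25th — 25 October 1992.
25 October 1992 is after 15 October 1992, so that is the next one.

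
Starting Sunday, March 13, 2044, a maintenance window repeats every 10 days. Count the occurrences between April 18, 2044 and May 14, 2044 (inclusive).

3

Occurrences land 10·i days after March 13, 2044 for i = 0, 1, 2, …
April 18, 2044 is 36 days after the start; 36 ÷ 10 = 3 remainder 6; since the remainder is 6, round up to i = 4. First occurrence in the window: #5 on April 22, 2044 (4×10 = 40 days in).
May 14, 2044 is 62 days after the start; 62 ÷ 10 = 6 remainder 2. Last occurrence in the window: #7 on May 12, 2044.
Occurrences #5 through #7: 3 in total.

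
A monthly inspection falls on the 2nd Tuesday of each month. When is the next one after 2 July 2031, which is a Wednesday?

July 2031 starts on a Tuesday; its first Tuesday is the 1st, so the 2nd Tuesday is the 8th — 8 July 2031.
8 July 2031 is after 2 July 2031, so that is the next one.

8 July 2031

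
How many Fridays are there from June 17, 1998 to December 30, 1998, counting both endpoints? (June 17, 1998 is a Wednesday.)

June 17, 1998 is a Wednesday; the first Friday on or after it is June 19, 1998 (2 days later).
From June 19, 1998 to December 30, 1998: 11 + 31 + 31 + 30 + 31 + 30 + 30 = 194 days (rest of June, July, August, September, October, November, December).
194 ÷ 7 = 27 full weeks with remainder 5, so 27 more Fridays after the first → 28.

28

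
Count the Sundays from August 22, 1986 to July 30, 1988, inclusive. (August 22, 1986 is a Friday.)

101

August 22, 1986 is a Friday; the first Sunday on or after it is August 24, 1986 (2 days later).
From August 24, 1986 to July 30, 1988: 129 + 365 + 212 = 706 days (rest of 1986, 1987, to July 30, 1988 in 1988).
706 ÷ 7 = 100 full weeks with remainder 6, so 100 more Sundays after the first → 101.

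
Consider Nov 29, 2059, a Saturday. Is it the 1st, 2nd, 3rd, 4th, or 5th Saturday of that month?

Day 29 falls in week ⌈29/7⌉ of the month.
Days 1–7 hold the 1st Saturday, 8–14 the 2nd, 15–21 the 3rd, 22–28 the 4th, 29–31 the 5th.
29 is in the range for the 5th.

5th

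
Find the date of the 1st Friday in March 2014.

March 2014 begins on a Saturday, so the first Friday is March 7 (6 days later).

7 March 2014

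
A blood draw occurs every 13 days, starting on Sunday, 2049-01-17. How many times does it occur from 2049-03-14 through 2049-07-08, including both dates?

Occurrences land 13·i days after 2049-01-17 for i = 0, 1, 2, …
2049-03-14 is 56 days after the start; 56 ÷ 13 = 4 remainder 4; since the remainder is 4, round up to i = 5. First occurrence in the window: #6 on 2049-03-23 (5×13 = 65 days in).
2049-07-08 is 172 days after the start; 172 ÷ 13 = 13 remainder 3. Last occurrence in the window: #14 on 2049-07-05.
Occurrences #6 through #14: 9 in total.

9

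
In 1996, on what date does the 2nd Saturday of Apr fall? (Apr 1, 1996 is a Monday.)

Apr 13, 1996

Apr 1996 begins on a Monday, so the first Saturday is Apr 6 (5 days later).
The 2nd Saturday is 1 weeks later: 6 + 7 = 13.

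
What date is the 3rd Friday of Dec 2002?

The first Friday of Dec 2002 is Dec 6.
The 3rd Friday is 2 weeks later: 6 + 14 = 20.

Dec 20, 2002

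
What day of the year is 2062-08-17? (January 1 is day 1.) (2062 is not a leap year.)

Days in months before August: 31 + 28 + 31 + 30 + 31 + 30 + 31 = 212.
Plus 17 days into August → day 229.

229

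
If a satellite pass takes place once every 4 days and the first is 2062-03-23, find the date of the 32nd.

2062-07-25

The 32nd occurrence is 31 intervals after the first: 31 × 4 = 124 days after 2062-03-23.
March has 31 days — 8 days to the end of March leaves 116.
April has 30 days (86 left).
May has 31 days (55 left).
June has 30 days (25 left).
25 days into July → 2062-07-25.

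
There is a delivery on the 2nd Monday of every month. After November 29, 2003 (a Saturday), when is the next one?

December 8, 2003

November 2003 starts on a Saturday; its first Monday is the 3rd, so the 2nd Monday is the 10th — November 10, 2003.
That is not after November 29, 2003, so look at December 2003.
December 2003 starts on a Monday; its first Monday is the 1st, so the 2nd Monday is the 8th — December 8, 2003.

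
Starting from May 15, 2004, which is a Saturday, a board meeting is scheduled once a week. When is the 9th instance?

The 9th occurrence is 8 intervals after the first: 8 × 7 = 56 days after May 15, 2004.
May has 31 days — 16 days to the end of May leaves 40.
June has 30 days (10 left).
10 days into July → July 10, 2004.

July 10, 2004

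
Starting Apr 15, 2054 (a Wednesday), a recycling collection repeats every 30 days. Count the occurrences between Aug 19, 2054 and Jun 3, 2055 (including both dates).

Occurrences land 30·i days after Apr 15, 2054 for i = 0, 1, 2, …
Aug 19, 2054 is 126 days after the start; 126 ÷ 30 = 4 remainder 6; since the remainder is 6, round up to i = 5. First occurrence in the window: #6 on Sep 12, 2054 (5×30 = 150 days in).
Jun 3, 2055 is 414 days after the start; 414 ÷ 30 = 13 remainder 24. Last occurrence in the window: #14 on May 10, 2055.
Occurrences #6 through #14: 9 in total.

9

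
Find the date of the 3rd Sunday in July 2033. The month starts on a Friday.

July 2033 begins on a Friday, so the first Sunday is July 3 (2 days later).
The 3rd Sunday is 2 weeks later: 3 + 14 = 17.

17 July 2033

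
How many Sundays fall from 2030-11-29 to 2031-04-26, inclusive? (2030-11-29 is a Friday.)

21

2030-11-29 is a Friday; the first Sunday on or after it is 2030-12-01 (2 days later).
From 2030-12-01 to 2031-04-26: 30 + 31 + 28 + 31 + 26 = 146 days (rest of December, January, February, March, April).
146 ÷ 7 = 20 full weeks with remainder 6, so 20 more Sundays after the first → 21.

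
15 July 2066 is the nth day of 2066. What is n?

196

Days in months before July: 31 + 28 + 31 + 30 + 31 + 30 = 181.
Plus 15 days into July → day 196.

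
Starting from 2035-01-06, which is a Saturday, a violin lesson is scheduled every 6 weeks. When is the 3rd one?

The 3rd occurrence is 2 intervals after the first: 2 × 42 = 84 days after 2035-01-06.
January has 31 days — 25 days to the end of January leaves 59.
February has 28 days (31 left).
31 days into March → 2035-03-31.

2035-03-31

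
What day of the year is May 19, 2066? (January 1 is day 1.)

139

Days in months before May: 31 + 28 + 31 + 30 = 120.
Plus 19 days into May → day 139.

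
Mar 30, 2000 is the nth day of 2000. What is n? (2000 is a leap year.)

Days in months before Mar: 31 + 29 = 60.
Plus 30 days into Mar → day 90.

90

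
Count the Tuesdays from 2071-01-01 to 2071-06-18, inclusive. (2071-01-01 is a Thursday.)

2071-01-01 is a Thursday; the first Tuesday on or after it is 2071-01-06 (5 days later).
From 2071-01-06 to 2071-06-18: 25 + 28 + 31 + 30 + 31 + 18 = 163 days (rest of January, February, March, April, May, June).
163 ÷ 7 = 23 full weeks with remainder 2, so 23 more Tuesdays after the first → 24.

24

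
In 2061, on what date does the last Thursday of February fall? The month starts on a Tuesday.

24 February 2061

February 2061 begins on a Tuesday, so the first Thursday is February 3 (2 days later).
February 2061 has 28 days. Adding weeks: 3, 10, 17, 24 — the last one ≤ 28 is the 24th.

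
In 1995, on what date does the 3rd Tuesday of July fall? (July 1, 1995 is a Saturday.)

July 1995 begins on a Saturday, so the first Tuesday is July 4 (3 days later).
The 3rd Tuesday is 2 weeks later: 4 + 14 = 18.

July 18, 1995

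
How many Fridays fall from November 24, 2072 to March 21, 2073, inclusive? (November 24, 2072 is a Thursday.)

November 24, 2072 is a Thursday; the first Friday on or after it is November 25, 2072 (1 day later).
From November 25, 2072 to March 21, 2073: 5 + 31 + 31 + 28 + 21 = 116 days (rest of November, December, January, February, March).
116 ÷ 7 = 16 full weeks with remainder 4, so 16 more Fridays after the first → 17.

17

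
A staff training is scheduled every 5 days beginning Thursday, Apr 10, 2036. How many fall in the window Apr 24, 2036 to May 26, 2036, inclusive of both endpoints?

Occurrences land 5·i days after Apr 10, 2036 for i = 0, 1, 2, …
Apr 24, 2036 is 14 days after the start; 14 ÷ 5 = 2 remainder 4; since the remainder is 4, round up to i = 3. First occurrence in the window: #4 on Apr 25, 2036 (3×5 = 15 days in).
May 26, 2036 is 46 days after the start; 46 ÷ 5 = 9 remainder 1. Last occurrence in the window: #10 on May 25, 2036.
Occurrences #4 through #10: 7 in total.

7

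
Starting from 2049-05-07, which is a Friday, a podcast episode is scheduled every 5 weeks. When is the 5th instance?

The 5th occurrence is 4 intervals after the first: 4 × 35 = 140 days after 2049-05-07.
May has 31 days — 24 days to the end of May leaves 116.
June has 30 days (86 left).
July has 31 days (55 left).
August has 31 days (24 left).
24 days into September → 2049-09-24.

2049-09-24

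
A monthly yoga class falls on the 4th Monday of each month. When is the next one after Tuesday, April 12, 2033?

April 25, 2033

April 2033 starts on a Friday; its first Monday is the 4th, so the 4th Monday is the 25th — April 25, 2033.
April 25, 2033 is after April 12, 2033, so that is the next one.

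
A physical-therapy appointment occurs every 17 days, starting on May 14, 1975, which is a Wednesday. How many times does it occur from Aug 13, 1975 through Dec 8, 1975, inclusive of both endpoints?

7

Occurrences land 17·i days after May 14, 1975 for i = 0, 1, 2, …
Aug 13, 1975 is 91 days after the start; 91 ÷ 17 = 5 remainder 6; since the remainder is 6, round up to i = 6. First occurrence in the window: #7 on Aug 24, 1975 (6×17 = 102 days in).
Dec 8, 1975 is 208 days after the start; 208 ÷ 17 = 12 remainder 4. Last occurrence in the window: #13 on Dec 4, 1975.
Occurrences #7 through #13: 7 in total.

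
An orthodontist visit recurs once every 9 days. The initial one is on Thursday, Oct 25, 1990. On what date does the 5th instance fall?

Nov 30, 1990

The 5th occurrence is 4 intervals after the first: 4 × 9 = 36 days after Oct 25, 1990.
Oct has 31 days — 6 days to the end of Oct leaves 30.
30 days into Nov → Nov 30, 1990.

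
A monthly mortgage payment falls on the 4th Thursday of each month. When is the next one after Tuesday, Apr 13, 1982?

Apr 1982 starts on a Thursday; its first Thursday is the 1st, so the 4th Thursday is the 22nd — Apr 22, 1982.
Apr 22, 1982 is after Apr 13, 1982, so that is the next one.

Apr 22, 1982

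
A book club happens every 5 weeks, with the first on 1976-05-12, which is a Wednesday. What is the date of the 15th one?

The 15th occurrence is 14 intervals after the first: 14 × 35 = 490 days after 1976-05-12.
May has 31 days — 19 days to the end of May leaves 471.
From end of May to end of 1976 is 214 days (257 left).
January has 31 days (226 left).
February has 28 days (198 left).
March has 31 days (167 left).
April has 30 days (137 left).
May has 31 days (106 left).
June has 30 days (76 left).
July has 31 days (45 left).
August has 31 days (14 left).
14 days into September → 1977-09-14.

1977-09-14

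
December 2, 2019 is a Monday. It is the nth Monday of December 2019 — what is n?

Day 2 falls in week ⌈2/7⌉ of the month.
Days 1–7 hold the 1st Monday, 8–14 the 2nd, 15–21 the 3rd, 22–28 the 4th, 29–31 the 5th.
2 is in the range for the 1st.

1st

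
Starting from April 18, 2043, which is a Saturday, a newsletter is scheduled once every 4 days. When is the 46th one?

October 15, 2043

The 46th occurrence is 45 intervals after the first: 45 × 4 = 180 days after April 18, 2043.
April has 30 days — 12 days to the end of April leaves 168.
May has 31 days (137 left).
June has 30 days (107 left).
July has 31 days (76 left).
August has 31 days (45 left).
September has 30 days (15 left).
15 days into October → October 15, 2043.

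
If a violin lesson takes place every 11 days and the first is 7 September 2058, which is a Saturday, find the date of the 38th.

The 38th occurrence is 37 intervals after the first: 37 × 11 = 407 days after 7 September 2058.
September has 30 days — 23 days to the end of September leaves 384.
October has 31 days (353 left).
November has 30 days (323 left).
December has 31 days (292 left).
January has 31 days (261 left).
February has 28 days (233 left).
March has 31 days (202 left).
April has 30 days (172 left).
May has 31 days (141 left).
June has 30 days (111 left).
July has 31 days (80 left).
August has 31 days (49 left).
September has 30 days (19 left).
19 days into October → 19 October 2059.

19 October 2059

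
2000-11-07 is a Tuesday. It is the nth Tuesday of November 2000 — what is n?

Day 7 falls in week ⌈7/7⌉ of the month.
Days 1–7 hold the 1st Tuesday, 8–14 the 2nd, 15–21 the 3rd, 22–28 the 4th, 29–31 the 5th.
7 is in the range for the 1st.

1st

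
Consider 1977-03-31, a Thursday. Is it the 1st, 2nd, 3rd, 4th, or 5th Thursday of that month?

5th

Day 31 falls in week ⌈31/7⌉ of the month.
Days 1–7 hold the 1st Thursday, 8–14 the 2nd, 15–21 the 3rd, 22–28 the 4th, 29–31 the 5th.
31 is in the range for the 5th.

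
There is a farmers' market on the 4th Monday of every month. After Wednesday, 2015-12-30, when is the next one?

2016-01-25

December 2015 starts on a Tuesday; its first Monday is the 7th, so the 4th Monday is the 28th — 2015-12-28.
That is not after 2015-12-30, so look at January 2016.
January 2016 starts on a Friday; its first Monday is the 4th, so the 4th Monday is the 25th — 2016-01-25.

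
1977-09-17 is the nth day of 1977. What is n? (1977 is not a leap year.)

260

Days in months before September: 31 + 28 + 31 + 30 + 31 + 30 + 31 + 31 = 243.
Plus 17 days into September → day 260.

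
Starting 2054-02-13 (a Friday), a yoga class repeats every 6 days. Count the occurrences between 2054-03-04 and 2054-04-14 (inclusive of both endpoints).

7

Occurrences land 6·i days after 2054-02-13 for i = 0, 1, 2, …
2054-03-04 is 19 days after the start; 19 ÷ 6 = 3 remainder 1; since the remainder is 1, round up to i = 4. First occurrence in the window: #5 on 2054-03-09 (4×6 = 24 days in).
2054-04-14 is 60 days after the start; 60 ÷ 6 = 10 remainder 0. Last occurrence in the window: #11 on 2054-04-14.
Occurrences #5 through #11: 7 in total.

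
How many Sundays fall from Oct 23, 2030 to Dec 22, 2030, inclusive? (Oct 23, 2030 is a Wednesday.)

9

Oct 23, 2030 is a Wednesday; the first Sunday on or after it is Oct 27, 2030 (4 days later).
From Oct 27, 2030 to Dec 22, 2030: 4 + 30 + 22 = 56 days (rest of Oct, Nov, Dec).
56 ÷ 7 = 8 full weeks with remainder 0, so 8 more Sundays after the first → 9.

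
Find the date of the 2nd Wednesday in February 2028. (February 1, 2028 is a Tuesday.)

February 9, 2028

February 2028 begins on a Tuesday, so the first Wednesday is February 2 (1 day later).
The 2nd Wednesday is 1 weeks later: 2 + 7 = 9.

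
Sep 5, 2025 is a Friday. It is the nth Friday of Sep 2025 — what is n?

Day 5 falls in week ⌈5/7⌉ of the month.
Days 1–7 hold the 1st Friday, 8–14 the 2nd, 15–21 the 3rd, 22–28 the 4th, 29–31 the 5th.
5 is in the range for the 1st.

1st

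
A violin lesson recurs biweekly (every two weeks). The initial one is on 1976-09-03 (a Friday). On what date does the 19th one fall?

The 19th occurrence is 18 intervals after the first: 18 × 14 = 252 days after 1976-09-03.
September has 30 days — 27 days to the end of September leaves 225.
October has 31 days (194 left).
November has 30 days (164 left).
December has 31 days (133 left).
January has 31 days (102 left).
February has 28 days (74 left).
March has 31 days (43 left).
April has 30 days (13 left).
13 days into May → 1977-05-13.

1977-05-13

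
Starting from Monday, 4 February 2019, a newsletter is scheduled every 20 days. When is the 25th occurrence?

29 May 2020

The 25th occurrence is 24 intervals after the first: 24 × 20 = 480 days after 4 February 2019.
February has 28 days — 24 days to the end of February leaves 456.
From end of February to end of 2019 is 306 days (150 left).
January has 31 days (119 left).
February has 29 days (90 left).
March has 31 days (59 left).
April has 30 days (29 left).
29 days into May → 29 May 2020.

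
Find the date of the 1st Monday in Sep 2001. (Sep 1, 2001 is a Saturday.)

Sep 2001 begins on a Saturday, so the first Monday is Sep 3 (2 days later).

Sep 3, 2001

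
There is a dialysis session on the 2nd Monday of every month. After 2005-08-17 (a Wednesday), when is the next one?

August 2005 starts on a Monday; its first Monday is the 1st, so the 2nd Monday is the 8th — 2005-08-08.
That is not after 2005-08-17, so look at September 2005.
September 2005 starts on a Thursday; its first Monday is the 5th, so the 2nd Monday is the 12th — 2005-09-12.

2005-09-12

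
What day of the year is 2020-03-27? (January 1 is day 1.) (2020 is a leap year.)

87

Days in months before March: 31 + 29 = 60.
Plus 27 days into March → day 87.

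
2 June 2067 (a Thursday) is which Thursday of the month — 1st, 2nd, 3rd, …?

Day 2 falls in week ⌈2/7⌉ of the month.
Days 1–7 hold the 1st Thursday, 8–14 the 2nd, 15–21 the 3rd, 22–28 the 4th, 29–31 the 5th.
2 is in the range for the 1st.

1st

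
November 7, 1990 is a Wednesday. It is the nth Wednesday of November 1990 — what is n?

1st

Day 7 falls in week ⌈7/7⌉ of the month.
Days 1–7 hold the 1st Wednesday, 8–14 the 2nd, 15–21 the 3rd, 22–28 the 4th, 29–31 the 5th.
7 is in the range for the 1st.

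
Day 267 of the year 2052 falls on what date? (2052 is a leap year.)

Sep 23, 2052

Jan has 31 days (267 − 31 = 236 remain).
Feb has 29 days (236 − 29 = 207 remain).
Mar has 31 days (207 − 31 = 176 remain).
Apr has 30 days (176 − 30 = 146 remain).
May has 31 days (146 − 31 = 115 remain).
Jun has 30 days (115 − 30 = 85 remain).
Jul has 31 days (85 − 31 = 54 remain).
Aug has 31 days (54 − 31 = 23 remain).
23 into Sep → Sep 23.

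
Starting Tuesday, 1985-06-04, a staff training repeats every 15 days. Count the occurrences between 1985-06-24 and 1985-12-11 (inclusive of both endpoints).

11

Occurrences land 15·i days after 1985-06-04 for i = 0, 1, 2, …
1985-06-24 is 20 days after the start; 20 ÷ 15 = 1 remainder 5; since the remainder is 5, round up to i = 2. First occurrence in the window: #3 on 1985-07-04 (2×15 = 30 days in).
1985-12-11 is 190 days after the start; 190 ÷ 15 = 12 remainder 10. Last occurrence in the window: #13 on 1985-12-01.
Occurrences #3 through #13: 11 in total.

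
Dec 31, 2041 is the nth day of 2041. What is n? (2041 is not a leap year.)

365

Days in months before Dec: 31 + 28 + 31 + 30 + 31 + 30 + 31 + 31 + 30 + 31 + 30 = 334.
Plus 31 days into Dec → day 365.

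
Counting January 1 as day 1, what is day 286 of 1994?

January has 31 days (286 − 31 = 255 remain).
February has 28 days (255 − 28 = 227 remain).
March has 31 days (227 − 31 = 196 remain).
April has 30 days (196 − 30 = 166 remain).
May has 31 days (166 − 31 = 135 remain).
June has 30 days (135 − 30 = 105 remain).
July has 31 days (105 − 31 = 74 remain).
August has 31 days (74 − 31 = 43 remain).
September has 30 days (43 − 30 = 13 remain).
13 into October → October 13.

13 October 1994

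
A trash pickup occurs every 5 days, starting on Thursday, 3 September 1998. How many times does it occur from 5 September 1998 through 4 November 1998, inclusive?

12

Occurrences land 5·i days after 3 September 1998 for i = 0, 1, 2, …
5 September 1998 is 2 days after the start; 2 ÷ 5 = 0 remainder 2; since the remainder is 2, round up to i = 1. First occurrence in the window: #2 on 8 September 1998 (1×5 = 5 days in).
4 November 1998 is 62 days after the start; 62 ÷ 5 = 12 remainder 2. Last occurrence in the window: #13 on 2 November 1998.
Occurrences #2 through #13: 12 in total.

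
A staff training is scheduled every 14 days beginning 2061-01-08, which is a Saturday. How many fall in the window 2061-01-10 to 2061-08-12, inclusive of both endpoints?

15

Occurrences land 14·i days after 2061-01-08 for i = 0, 1, 2, …
2061-01-10 is 2 days after the start; 2 ÷ 14 = 0 remainder 2; since the remainder is 2, round up to i = 1. First occurrence in the window: #2 on 2061-01-22 (1×14 = 14 days in).
2061-08-12 is 216 days after the start; 216 ÷ 14 = 15 remainder 6. Last occurrence in the window: #16 on 2061-08-06.
Occurrences #2 through #16: 15 in total.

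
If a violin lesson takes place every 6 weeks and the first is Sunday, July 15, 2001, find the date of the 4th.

November 18, 2001

The 4th occurrence is 3 intervals after the first: 3 × 42 = 126 days after July 15, 2001.
July has 31 days — 16 days to the end of July leaves 110.
August has 31 days (79 left).
September has 30 days (49 left).
October has 31 days (18 left).
18 days into November → November 18, 2001.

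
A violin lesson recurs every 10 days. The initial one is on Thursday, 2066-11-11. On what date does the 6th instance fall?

2066-12-31

The 6th occurrence is 5 intervals after the first: 5 × 10 = 50 days after 2066-11-11.
November has 30 days — 19 days to the end of November leaves 31.
31 days into December → 2066-12-31.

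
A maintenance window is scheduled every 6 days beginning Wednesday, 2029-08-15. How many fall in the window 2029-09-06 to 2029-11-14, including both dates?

12

Occurrences land 6·i days after 2029-08-15 for i = 0, 1, 2, …
2029-09-06 is 22 days after the start; 22 ÷ 6 = 3 remainder 4; since the remainder is 4, round up to i = 4. First occurrence in the window: #5 on 2029-09-08 (4×6 = 24 days in).
2029-11-14 is 91 days after the start; 91 ÷ 6 = 15 remainder 1. Last occurrence in the window: #16 on 2029-11-13.
Occurrences #5 through #16: 12 in total.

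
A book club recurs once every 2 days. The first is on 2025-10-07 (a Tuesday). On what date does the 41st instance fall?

The 41st occurrence is 40 intervals after the first: 40 × 2 = 80 days after 2025-10-07.
October has 31 days — 24 days to the end of October leaves 56.
November has 30 days (26 left).
26 days into December → 2025-12-26.

2025-12-26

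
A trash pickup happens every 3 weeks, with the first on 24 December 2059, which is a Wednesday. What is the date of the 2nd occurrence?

The 2nd occurrence is 1 interval after the first: 1 × 21 = 21 days after 24 December 2059.
December has 31 days — 7 days to the end of December leaves 14.
14 days into January → 14 January 2060.

14 January 2060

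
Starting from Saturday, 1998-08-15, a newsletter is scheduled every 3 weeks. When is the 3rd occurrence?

1998-09-26

The 3rd occurrence is 2 intervals after the first: 2 × 21 = 42 days after 1998-08-15.
August has 31 days — 16 days to the end of August leaves 26.
26 days into September → 1998-09-26.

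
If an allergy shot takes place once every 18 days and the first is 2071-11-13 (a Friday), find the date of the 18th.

The 18th occurrence is 17 intervals after the first: 17 × 18 = 306 days after 2071-11-13.
November has 30 days — 17 days to the end of November leaves 289.
December has 31 days (258 left).
January has 31 days (227 left).
February has 29 days (198 left).
March has 31 days (167 left).
April has 30 days (137 left).
May has 31 days (106 left).
June has 30 days (76 left).
July has 31 days (45 left).
August has 31 days (14 left).
14 days into September → 2072-09-14.

2072-09-14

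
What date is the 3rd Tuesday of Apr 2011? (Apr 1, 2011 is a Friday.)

Apr 19, 2011

Apr 2011 begins on a Friday, so the first Tuesday is Apr 5 (4 days later).
The 3rd Tuesday is 2 weeks later: 5 + 14 = 19.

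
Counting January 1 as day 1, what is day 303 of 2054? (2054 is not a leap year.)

2054-10-30

January has 31 days (303 − 31 = 272 remain).
February has 28 days (272 − 28 = 244 remain).
March has 31 days (244 − 31 = 213 remain).
April has 30 days (213 − 30 = 183 remain).
May has 31 days (183 − 31 = 152 remain).
June has 30 days (152 − 30 = 122 remain).
July has 31 days (122 − 31 = 91 remain).
August has 31 days (91 − 31 = 60 remain).
September has 30 days (60 − 30 = 30 remain).
30 into October → October 30.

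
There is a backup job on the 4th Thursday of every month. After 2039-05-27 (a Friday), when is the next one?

2039-06-23

May 2039 starts on a Sunday; its first Thursday is the 5th, so the 4th Thursday is the 26th — 2039-05-26.
That is not after 2039-05-27, so look at June 2039.
June 2039 starts on a Wednesday; its first Thursday is the 2nd, so the 4th Thursday is the 23rd — 2039-06-23.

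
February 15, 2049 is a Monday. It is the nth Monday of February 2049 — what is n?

Day 15 falls in week ⌈15/7⌉ of the month.
Days 1–7 hold the 1st Monday, 8–14 the 2nd, 15–21 the 3rd, 22–28 the 4th, 29–31 the 5th.
15 is in the range for the 3rd.

3rd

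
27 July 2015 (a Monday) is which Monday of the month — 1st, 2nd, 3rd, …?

Day 27 falls in week ⌈27/7⌉ of the month.
Days 1–7 hold the 1st Monday, 8–14 the 2nd, 15–21 the 3rd, 22–28 the 4th, 29–31 the 5th.
27 is in the range for the 4th.

4th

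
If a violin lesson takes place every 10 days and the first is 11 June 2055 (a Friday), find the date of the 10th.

9 September 2055

The 10th occurrence is 9 intervals after the first: 9 × 10 = 90 days after 11 June 2055.
June has 30 days — 19 days to the end of June leaves 71.
July has 31 days (40 left).
August has 31 days (9 left).
9 days into September → 9 September 2055.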